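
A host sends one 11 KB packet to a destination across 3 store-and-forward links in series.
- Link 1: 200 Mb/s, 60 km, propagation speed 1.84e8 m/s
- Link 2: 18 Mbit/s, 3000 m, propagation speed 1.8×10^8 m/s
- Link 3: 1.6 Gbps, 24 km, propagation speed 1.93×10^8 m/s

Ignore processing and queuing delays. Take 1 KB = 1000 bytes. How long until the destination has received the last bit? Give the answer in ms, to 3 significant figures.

5.85 ms

L = 88000 bits.
Transmission delays (L/R per hop): 0.44, 4.88889, 0.055 ms; sum = 5.38389 ms.
Propagation delays (d/s per hop): 0.326087, 0.0166667, 0.124352 ms; sum = 0.467106 ms.
End-to-end = 5.85 ms.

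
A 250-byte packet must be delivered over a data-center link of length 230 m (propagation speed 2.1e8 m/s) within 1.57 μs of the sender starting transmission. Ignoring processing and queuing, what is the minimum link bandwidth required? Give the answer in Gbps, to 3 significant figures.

L = 2000 bits.
Propagation delay = 230 / 210000000 = 1.09524 μs.
Transmission budget = 1.57 − 1.09524 = 0.474762 μs.
R ≥ L / t_tx = 2000 bits / 4.74762e-07 s = 4.21 Gbps.

4.21 Gbps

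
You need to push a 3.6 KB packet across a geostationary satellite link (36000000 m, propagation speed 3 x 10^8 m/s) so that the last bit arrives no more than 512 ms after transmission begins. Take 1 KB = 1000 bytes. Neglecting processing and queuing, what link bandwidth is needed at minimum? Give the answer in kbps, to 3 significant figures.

73.5 kbps

L = 28800 bits.
Propagation delay = 36000000 / 300000000 = 120 ms.
Transmission budget = 512 − 120 = 392 ms.
R ≥ L / t_tx = 28800 bits / 0.392 s = 73.5 kbps.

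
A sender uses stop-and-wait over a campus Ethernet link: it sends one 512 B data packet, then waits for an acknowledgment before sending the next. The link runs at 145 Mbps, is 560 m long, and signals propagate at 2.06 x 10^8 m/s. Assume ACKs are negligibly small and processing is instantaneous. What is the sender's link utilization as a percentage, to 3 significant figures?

t_tx = L/R = 4096/145000000 = 2.82483e-05 s.
t_prop = 560/206000000 = 2.71845e-06 s; RTT = 5.43689e-06 s.
Cycle = t_tx + RTT = 3.36852e-05 s.
Utilization = t_tx / cycle = 2.82483e-05/3.36852e-05 = 83.9 %.

83.9 %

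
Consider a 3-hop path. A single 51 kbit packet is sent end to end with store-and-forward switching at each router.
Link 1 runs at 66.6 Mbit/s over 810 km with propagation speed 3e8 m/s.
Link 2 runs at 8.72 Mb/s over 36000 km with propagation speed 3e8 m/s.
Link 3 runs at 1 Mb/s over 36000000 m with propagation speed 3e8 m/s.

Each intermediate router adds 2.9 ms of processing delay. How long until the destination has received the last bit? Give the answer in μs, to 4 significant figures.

306100 μs

L = 51000 bits.
Transmission delays (L/R per hop): 765.766, 5848.62, 51000 μs; sum = 57614.4 μs.
Propagation delays (d/s per hop): 2700, 120000, 120000 μs; sum = 242700 μs.
Processing at 2 router(s): 2 × 2.9 ms = 5800 μs.
End-to-end = 306100 μs.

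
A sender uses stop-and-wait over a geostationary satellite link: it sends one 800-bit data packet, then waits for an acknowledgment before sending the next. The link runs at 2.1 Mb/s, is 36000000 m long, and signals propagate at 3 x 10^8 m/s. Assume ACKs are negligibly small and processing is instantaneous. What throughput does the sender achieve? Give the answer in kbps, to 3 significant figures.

3.33 kbps

t_tx = L/R = 800/2100000 = 0.000380952 s.
t_prop = 36000000/300000000 = 0.12 s; RTT = 0.24 s.
Cycle = t_tx + RTT = 0.240381 s.
Throughput = L / cycle = 800 / 0.240381 = 3.33 kbps.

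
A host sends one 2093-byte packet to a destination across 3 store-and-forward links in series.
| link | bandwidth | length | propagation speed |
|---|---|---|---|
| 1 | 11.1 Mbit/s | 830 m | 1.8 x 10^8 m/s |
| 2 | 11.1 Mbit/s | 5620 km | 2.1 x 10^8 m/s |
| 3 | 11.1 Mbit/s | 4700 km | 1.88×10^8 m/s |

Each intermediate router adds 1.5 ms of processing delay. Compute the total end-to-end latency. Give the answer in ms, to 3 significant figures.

L = 2093 × 8 = 16744 bits.
Transmission delay per hop = L/R = 16744/11100000 = 1.50847 ms; 3 hops → 4.52541 ms.
Propagation delays (d/s per hop): 0.00461111, 26.7619, 25 ms; sum = 51.7665 ms.
Processing at 2 router(s): 2 × 1.5 ms = 3 ms.
End-to-end = 59.3 ms.

59.3 ms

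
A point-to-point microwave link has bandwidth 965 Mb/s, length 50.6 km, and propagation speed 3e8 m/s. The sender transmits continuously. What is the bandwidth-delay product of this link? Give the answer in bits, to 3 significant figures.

Propagation delay = 50600 / 300000000 = 0.000168667 s.
BDP = R × t_prop = 965000000 × 0.000168667 = 162763 bits.

163000 bits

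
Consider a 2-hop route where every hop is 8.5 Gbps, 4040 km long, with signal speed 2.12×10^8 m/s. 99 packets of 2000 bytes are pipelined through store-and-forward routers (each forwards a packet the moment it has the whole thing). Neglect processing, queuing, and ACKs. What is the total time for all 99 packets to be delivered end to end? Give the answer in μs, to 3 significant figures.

38300 μs

Per-hop transmission t_tx = L/R = 16000/8500000000 = 1.88235 μs.
Per-hop propagation t_prop = 4040000/212000000 = 19056.6 μs.
Pipeline fill: first packet needs 2·t_tx to clear all hops; remaining 98 packets each add one t_tx.
Total = (2+99-1)·t_tx + 2·t_prop = 100·1.88235 + 2·19056.6 = 38300 μs.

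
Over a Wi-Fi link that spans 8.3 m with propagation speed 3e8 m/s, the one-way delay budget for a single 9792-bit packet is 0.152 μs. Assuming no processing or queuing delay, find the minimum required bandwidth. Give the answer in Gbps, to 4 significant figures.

Propagation delay = 8.3 / 300000000 = 0.0276667 μs.
Transmission budget = 0.152 − 0.0276667 = 0.124333 μs.
R ≥ L / t_tx = 9792 bits / 1.24333e-07 s = 78.76 Gbps.

78.76 Gbps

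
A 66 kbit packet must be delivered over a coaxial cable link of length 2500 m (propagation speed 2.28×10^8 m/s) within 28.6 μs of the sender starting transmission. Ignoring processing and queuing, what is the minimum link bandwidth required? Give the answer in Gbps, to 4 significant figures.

3.743 Gbps

Propagation delay = 2500 / 2.28e+08 = 10.9649 μs.
Transmission budget = 28.6 − 10.9649 = 17.6351 μs.
R ≥ L / t_tx = 66000 bits / 1.76351e-05 s = 3.743 Gbps.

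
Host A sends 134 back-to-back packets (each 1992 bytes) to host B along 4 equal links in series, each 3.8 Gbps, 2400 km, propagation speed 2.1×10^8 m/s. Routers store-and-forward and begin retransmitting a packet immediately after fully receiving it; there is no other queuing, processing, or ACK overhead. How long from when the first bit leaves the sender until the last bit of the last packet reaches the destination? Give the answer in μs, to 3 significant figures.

Per-hop transmission t_tx = L/R = 15936/3800000000 = 4.19368 μs.
Per-hop propagation t_prop = 2400000/210000000 = 11428.6 μs.
Pipeline fill: first packet needs 4·t_tx to clear all hops; remaining 133 packets each add one t_tx.
Total = (4+134-1)·t_tx + 4·t_prop = 137·4.19368 + 4·11428.6 = 46300 μs.

46300 μs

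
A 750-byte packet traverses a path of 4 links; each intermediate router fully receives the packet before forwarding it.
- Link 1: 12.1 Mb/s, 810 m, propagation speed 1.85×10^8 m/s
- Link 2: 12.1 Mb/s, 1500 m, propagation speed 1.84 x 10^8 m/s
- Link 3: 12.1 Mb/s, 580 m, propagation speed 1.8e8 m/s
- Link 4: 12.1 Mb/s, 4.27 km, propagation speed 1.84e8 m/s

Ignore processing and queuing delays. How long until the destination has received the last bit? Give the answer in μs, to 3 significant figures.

L = 750 × 8 = 6000 bits.
Transmission delay per hop = L/R = 6000/12100000 = 495.868 μs; 4 hops → 1983.47 μs.
Propagation delays (d/s per hop): 4.37838, 8.15217, 3.22222, 23.2065 μs; sum = 38.9593 μs.
End-to-end = 2020 μs.

2020 μs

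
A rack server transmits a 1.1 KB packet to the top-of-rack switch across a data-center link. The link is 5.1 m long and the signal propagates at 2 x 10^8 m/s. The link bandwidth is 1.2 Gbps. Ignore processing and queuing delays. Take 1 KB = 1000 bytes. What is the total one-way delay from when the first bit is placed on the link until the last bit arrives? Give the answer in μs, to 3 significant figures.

L = 8800 bits.
Transmission delay = L/R = 8800 / 1200000000 = 7.33333 μs.
Propagation delay = d/s = 5.1 m / 200000000 m/s = 0.0255 μs.
Total = 7.36 μs.

7.36 μs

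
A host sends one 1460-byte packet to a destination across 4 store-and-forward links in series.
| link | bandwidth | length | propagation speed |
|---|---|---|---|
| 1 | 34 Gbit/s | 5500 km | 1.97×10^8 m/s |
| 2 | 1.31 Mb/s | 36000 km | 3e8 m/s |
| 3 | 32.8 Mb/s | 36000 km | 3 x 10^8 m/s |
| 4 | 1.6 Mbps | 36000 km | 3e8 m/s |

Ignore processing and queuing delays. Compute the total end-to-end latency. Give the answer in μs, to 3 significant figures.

404000 μs

L = 1460 × 8 = 11680 bits.
Transmission delays (L/R per hop): 0.343529, 8916.03, 356.098, 7300 μs; sum = 16572.5 μs.
Propagation delays (d/s per hop): 27918.8, 120000, 120000, 120000 μs; sum = 387919 μs.
End-to-end = 404000 μs.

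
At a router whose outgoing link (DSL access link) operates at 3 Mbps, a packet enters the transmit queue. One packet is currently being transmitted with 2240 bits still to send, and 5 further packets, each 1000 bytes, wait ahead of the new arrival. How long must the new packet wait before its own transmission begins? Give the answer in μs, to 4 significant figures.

14080 μs

Each queued packet: L/R = 8000/3000000 = 2666.67 μs.
5 queued → 13333.3 μs.
Plus remaining 2240 bits of current packet: 746.667 μs.
Queuing delay = 14080 μs.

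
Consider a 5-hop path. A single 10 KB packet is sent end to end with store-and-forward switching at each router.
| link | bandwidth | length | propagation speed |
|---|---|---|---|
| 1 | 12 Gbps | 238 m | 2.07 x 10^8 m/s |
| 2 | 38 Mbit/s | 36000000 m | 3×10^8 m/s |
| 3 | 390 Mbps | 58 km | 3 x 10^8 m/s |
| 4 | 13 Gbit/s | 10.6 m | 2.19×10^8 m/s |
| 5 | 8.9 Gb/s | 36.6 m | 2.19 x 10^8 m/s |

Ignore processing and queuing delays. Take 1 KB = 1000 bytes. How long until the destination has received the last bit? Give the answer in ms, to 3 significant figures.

L = 80000 bits.
Transmission delays (L/R per hop): 0.00666667, 2.10526, 0.205128, 0.00615385, 0.00898876 ms; sum = 2.3322 ms.
Propagation delays (d/s per hop): 0.00114976, 120, 0.193333, 4.84018e-05, 0.000167123 ms; sum = 120.195 ms.
End-to-end = 123 ms.

123 ms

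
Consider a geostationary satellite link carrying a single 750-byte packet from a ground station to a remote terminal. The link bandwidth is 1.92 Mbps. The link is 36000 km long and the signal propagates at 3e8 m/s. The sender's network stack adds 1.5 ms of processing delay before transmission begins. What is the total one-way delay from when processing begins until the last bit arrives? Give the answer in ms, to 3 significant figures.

125 ms

L = 750 × 8 = 6000 bits.
Transmission delay = L/R = 6000 / 1920000 = 3.125 ms.
Propagation delay = d/s = 36000000 m / 300000000 m/s = 120 ms.
Plus processing delay 1.5 ms = 1.5 ms.
Total = 125 ms.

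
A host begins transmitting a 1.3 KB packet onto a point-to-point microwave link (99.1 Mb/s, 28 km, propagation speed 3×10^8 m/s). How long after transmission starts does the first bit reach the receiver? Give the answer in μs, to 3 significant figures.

93.3 μs

First bit experiences only propagation delay: d/s = 28000/300000000 = 93.3 μs.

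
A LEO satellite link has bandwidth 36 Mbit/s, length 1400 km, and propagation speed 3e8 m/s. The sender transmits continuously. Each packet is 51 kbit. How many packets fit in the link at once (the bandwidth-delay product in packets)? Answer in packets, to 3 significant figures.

3.29 packets

Propagation delay = 1400000 / 300000000 = 0.00466667 s.
BDP = R × t_prop = 36000000 × 0.00466667 = 168000 bits.
In packets of 51000 bits: 3.29 packets.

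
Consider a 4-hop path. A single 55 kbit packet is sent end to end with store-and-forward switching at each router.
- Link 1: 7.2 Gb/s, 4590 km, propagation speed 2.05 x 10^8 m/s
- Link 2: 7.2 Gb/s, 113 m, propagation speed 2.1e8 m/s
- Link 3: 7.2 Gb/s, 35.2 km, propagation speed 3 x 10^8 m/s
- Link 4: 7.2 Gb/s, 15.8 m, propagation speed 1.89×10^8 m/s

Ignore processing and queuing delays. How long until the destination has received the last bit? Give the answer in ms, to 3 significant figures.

22.5 ms

L = 55000 bits.
Transmission delay per hop = L/R = 55000/7200000000 = 0.00763889 ms; 4 hops → 0.0305556 ms.
Propagation delays (d/s per hop): 22.3902, 0.000538095, 0.117333, 8.35979e-05 ms; sum = 22.5082 ms.
End-to-end = 22.5 ms.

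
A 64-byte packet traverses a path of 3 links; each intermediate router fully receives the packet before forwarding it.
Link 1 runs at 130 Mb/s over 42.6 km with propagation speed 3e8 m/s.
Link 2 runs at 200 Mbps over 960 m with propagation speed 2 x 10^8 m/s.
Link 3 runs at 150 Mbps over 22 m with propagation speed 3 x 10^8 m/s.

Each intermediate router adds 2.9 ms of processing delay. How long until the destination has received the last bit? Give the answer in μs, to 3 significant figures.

L = 64 × 8 = 512 bits.
Transmission delays (L/R per hop): 3.93846, 2.56, 3.41333 μs; sum = 9.91179 μs.
Propagation delays (d/s per hop): 142, 4.8, 0.0733333 μs; sum = 146.873 μs.
Processing at 2 router(s): 2 × 2.9 ms = 5800 μs.
End-to-end = 5960 μs.

5960 μs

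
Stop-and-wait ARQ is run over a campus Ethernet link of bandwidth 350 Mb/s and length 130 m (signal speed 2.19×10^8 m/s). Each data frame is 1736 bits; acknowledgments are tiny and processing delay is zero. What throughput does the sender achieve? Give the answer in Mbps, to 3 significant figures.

t_tx = L/R = 1736/350000000 = 4.96e-06 s.
t_prop = 130/219000000 = 5.93607e-07 s; RTT = 1.18721e-06 s.
Cycle = t_tx + RTT = 6.14721e-06 s.
Throughput = L / cycle = 1736 / 6.14721e-06 = 282 Mbps.

282 Mbps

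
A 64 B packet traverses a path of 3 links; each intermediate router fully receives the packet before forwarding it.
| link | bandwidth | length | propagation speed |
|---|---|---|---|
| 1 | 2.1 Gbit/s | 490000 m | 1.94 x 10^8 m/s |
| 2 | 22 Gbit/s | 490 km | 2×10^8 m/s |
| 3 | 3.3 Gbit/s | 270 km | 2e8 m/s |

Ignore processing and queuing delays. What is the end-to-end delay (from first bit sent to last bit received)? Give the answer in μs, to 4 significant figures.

L = 64 × 8 = 512 bits.
Transmission delays (L/R per hop): 0.24381, 0.0232727, 0.155152 μs; sum = 0.422234 μs.
Propagation delays (d/s per hop): 2525.77, 2450, 1350 μs; sum = 6325.77 μs.
End-to-end = 6326 μs.

6326 μs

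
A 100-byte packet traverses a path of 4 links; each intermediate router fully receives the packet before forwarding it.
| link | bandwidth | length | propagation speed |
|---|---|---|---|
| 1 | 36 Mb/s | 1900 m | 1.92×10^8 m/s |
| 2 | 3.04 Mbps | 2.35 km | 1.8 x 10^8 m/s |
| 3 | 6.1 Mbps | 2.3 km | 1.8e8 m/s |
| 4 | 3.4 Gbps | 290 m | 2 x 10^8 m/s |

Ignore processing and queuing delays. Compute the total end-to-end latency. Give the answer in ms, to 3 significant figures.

0.454 ms

L = 100 × 8 = 800 bits.
Transmission delays (L/R per hop): 0.0222222, 0.263158, 0.131148, 0.000235294 ms; sum = 0.416763 ms.
Propagation delays (d/s per hop): 0.00989583, 0.0130556, 0.0127778, 0.00145 ms; sum = 0.0371792 ms.
End-to-end = 0.454 ms.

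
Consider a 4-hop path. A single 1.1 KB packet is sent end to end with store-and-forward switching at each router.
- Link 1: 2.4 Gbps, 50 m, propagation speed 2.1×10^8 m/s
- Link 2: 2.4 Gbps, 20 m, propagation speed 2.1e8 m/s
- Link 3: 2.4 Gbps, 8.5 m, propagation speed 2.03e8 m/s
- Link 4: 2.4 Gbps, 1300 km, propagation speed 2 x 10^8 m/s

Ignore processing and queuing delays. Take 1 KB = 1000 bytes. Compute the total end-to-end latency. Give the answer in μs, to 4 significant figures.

6515 μs

L = 8800 bits.
Transmission delay per hop = L/R = 8800/2400000000 = 3.66667 μs; 4 hops → 14.6667 μs.
Propagation delays (d/s per hop): 0.238095, 0.0952381, 0.0418719, 6500 μs; sum = 6500.38 μs.
End-to-end = 6515 μs.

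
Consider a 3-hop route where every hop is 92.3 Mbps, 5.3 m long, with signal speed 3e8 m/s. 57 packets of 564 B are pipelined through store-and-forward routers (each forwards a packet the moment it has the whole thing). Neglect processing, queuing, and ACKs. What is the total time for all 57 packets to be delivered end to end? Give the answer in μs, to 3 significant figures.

Per-hop transmission t_tx = L/R = 4512/92300000 = 48.8841 μs.
Per-hop propagation t_prop = 5.3/300000000 = 0.0176667 μs.
Pipeline fill: first packet needs 3·t_tx to clear all hops; remaining 56 packets each add one t_tx.
Total = (3+57-1)·t_tx + 3·t_prop = 59·48.8841 + 3·0.0176667 = 2880 μs.

2880 μs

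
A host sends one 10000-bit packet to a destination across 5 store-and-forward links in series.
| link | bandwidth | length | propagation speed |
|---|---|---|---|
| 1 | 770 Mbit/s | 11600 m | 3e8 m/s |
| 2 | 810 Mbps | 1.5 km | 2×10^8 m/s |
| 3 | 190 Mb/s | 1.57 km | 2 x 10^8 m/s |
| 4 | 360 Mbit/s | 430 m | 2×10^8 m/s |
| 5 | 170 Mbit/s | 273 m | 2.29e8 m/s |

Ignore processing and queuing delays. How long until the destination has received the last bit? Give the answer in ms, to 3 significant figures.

Transmission delays (L/R per hop): 0.012987, 0.0123457, 0.0526316, 0.0277778, 0.0588235 ms; sum = 0.164566 ms.
Propagation delays (d/s per hop): 0.0386667, 0.0075, 0.00785, 0.00215, 0.00119214 ms; sum = 0.0573588 ms.
End-to-end = 0.222 ms.

0.222 ms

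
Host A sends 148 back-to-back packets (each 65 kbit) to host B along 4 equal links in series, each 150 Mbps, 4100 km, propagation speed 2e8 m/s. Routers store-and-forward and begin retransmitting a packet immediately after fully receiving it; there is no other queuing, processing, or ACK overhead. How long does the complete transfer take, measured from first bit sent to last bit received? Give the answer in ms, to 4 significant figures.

147.4 ms

Per-hop transmission t_tx = L/R = 65000/150000000 = 0.433333 ms.
Per-hop propagation t_prop = 4100000/200000000 = 20.5 ms.
Pipeline fill: first packet needs 4·t_tx to clear all hops; remaining 147 packets each add one t_tx.
Total = (4+148-1)·t_tx + 4·t_prop = 151·0.433333 + 4·20.5 = 147.4 ms.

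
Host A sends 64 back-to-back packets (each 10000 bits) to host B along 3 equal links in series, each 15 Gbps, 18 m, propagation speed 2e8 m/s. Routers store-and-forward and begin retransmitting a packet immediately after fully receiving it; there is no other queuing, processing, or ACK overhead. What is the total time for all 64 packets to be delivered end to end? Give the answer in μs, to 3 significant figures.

Per-hop transmission t_tx = L/R = 10000/15000000000 = 0.666667 μs.
Per-hop propagation t_prop = 18/200000000 = 0.09 μs.
Pipeline fill: first packet needs 3·t_tx to clear all hops; remaining 63 packets each add one t_tx.
Total = (3+64-1)·t_tx + 3·t_prop = 66·0.666667 + 3·0.09 = 44.3 μs.

44.3 μs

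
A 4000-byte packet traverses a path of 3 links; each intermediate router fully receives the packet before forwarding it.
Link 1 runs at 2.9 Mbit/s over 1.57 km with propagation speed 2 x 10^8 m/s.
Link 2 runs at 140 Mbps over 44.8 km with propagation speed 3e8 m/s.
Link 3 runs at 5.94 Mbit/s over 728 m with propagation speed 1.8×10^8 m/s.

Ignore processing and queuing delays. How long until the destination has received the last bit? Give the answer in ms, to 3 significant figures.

L = 4000 × 8 = 32000 bits.
Transmission delays (L/R per hop): 11.0345, 0.228571, 5.38721 ms; sum = 16.6503 ms.
Propagation delays (d/s per hop): 0.00785, 0.149333, 0.00404444 ms; sum = 0.161228 ms.
End-to-end = 16.8 ms.

16.8 ms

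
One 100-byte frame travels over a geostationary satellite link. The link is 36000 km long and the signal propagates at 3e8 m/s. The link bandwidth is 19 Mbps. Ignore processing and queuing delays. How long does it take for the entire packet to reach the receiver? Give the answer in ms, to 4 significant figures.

120.0 ms

L = 100 × 8 = 800 bits.
Transmission delay = L/R = 800 / 19000000 = 0.0421053 ms.
Propagation delay = d/s = 36000000 m / 300000000 m/s = 120 ms.
Total = 120.0 ms.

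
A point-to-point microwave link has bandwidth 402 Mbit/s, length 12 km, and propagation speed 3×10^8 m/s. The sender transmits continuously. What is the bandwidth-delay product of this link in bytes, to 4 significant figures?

Propagation delay = 12000 / 300000000 = 4e-05 s.
BDP = R × t_prop = 402000000 × 4e-05 = 16080 bits.
In bytes: 16080/8 = 2010 bytes.

2010 bytes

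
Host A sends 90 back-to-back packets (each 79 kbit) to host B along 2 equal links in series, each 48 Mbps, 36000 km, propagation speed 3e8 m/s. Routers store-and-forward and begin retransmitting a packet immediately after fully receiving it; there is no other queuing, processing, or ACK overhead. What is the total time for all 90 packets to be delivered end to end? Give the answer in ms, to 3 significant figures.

Per-hop transmission t_tx = L/R = 79000/48000000 = 1.64583 ms.
Per-hop propagation t_prop = 36000000/300000000 = 120 ms.
Pipeline fill: first packet needs 2·t_tx to clear all hops; remaining 89 packets each add one t_tx.
Total = (2+90-1)·t_tx + 2·t_prop = 91·1.64583 + 2·120 = 390 ms.

390 ms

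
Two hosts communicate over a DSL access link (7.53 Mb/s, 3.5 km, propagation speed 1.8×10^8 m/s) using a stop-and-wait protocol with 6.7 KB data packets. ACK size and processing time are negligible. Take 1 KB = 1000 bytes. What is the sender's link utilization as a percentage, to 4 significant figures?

99.46 %

t_tx = L/R = 53600/7530000 = 0.00711819 s.
t_prop = 3500/180000000 = 1.94444e-05 s; RTT = 3.88889e-05 s.
Cycle = t_tx + RTT = 0.00715708 s.
Utilization = t_tx / cycle = 0.00711819/0.00715708 = 99.46 %.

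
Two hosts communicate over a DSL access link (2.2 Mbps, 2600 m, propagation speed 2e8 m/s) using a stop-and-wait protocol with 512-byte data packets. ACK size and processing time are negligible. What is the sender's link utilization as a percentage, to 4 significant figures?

98.62 %

t_tx = L/R = 4096/2200000 = 0.00186182 s.
t_prop = 2600/200000000 = 1.3e-05 s; RTT = 2.6e-05 s.
Cycle = t_tx + RTT = 0.00188782 s.
Utilization = t_tx / cycle = 0.00186182/0.00188782 = 98.62 %.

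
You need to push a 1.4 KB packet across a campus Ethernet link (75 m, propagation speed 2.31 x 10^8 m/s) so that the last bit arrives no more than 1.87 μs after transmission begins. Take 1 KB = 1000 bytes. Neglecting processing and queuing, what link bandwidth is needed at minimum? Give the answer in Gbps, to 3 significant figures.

L = 11200 bits.
Propagation delay = 75 / 231000000 = 0.324675 μs.
Transmission budget = 1.87 − 0.324675 = 1.54532 μs.
R ≥ L / t_tx = 11200 bits / 1.54532e-06 s = 7.25 Gbps.

7.25 Gbps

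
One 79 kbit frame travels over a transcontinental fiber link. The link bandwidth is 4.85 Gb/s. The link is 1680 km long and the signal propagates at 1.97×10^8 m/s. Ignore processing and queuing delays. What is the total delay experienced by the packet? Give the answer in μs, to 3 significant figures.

8540 μs

L = 79000 bits.
Transmission delay = L/R = 79000 / 4850000000 = 16.2887 μs.
Propagation delay = d/s = 1680000 m / 197000000 m/s = 8527.92 μs.
Total = 8540 μs.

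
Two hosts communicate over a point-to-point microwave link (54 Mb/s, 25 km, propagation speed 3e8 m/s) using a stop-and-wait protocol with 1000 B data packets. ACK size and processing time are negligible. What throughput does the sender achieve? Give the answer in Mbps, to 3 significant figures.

t_tx = L/R = 8000/54000000 = 0.000148148 s.
t_prop = 25000/300000000 = 8.33333e-05 s; RTT = 0.000166667 s.
Cycle = t_tx + RTT = 0.000314815 s.
Throughput = L / cycle = 8000 / 0.000314815 = 25.4 Mbps.

25.4 Mbps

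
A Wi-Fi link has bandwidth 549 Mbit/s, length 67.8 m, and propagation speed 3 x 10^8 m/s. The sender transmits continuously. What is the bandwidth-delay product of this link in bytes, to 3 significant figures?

15.5 bytes

Propagation delay = 67.8 / 300000000 = 2.26e-07 s.
BDP = R × t_prop = 549000000 × 2.26e-07 = 124.074 bits.
In bytes: 124.074/8 = 15.5 bytes.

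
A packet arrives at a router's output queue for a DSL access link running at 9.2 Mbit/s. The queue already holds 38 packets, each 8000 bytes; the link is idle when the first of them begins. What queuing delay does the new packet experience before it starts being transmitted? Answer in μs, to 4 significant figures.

Each queued packet: L/R = 64000/9200000 = 6956.52 μs.
38 queued → 264348 μs.
Queuing delay = 264300 μs.

264300 μs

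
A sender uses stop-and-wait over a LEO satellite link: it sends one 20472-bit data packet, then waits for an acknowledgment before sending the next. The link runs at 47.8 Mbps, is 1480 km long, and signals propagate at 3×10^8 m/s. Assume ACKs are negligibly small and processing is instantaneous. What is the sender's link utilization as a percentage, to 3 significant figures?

4.16 %

t_tx = L/R = 20472/47800000 = 0.000428285 s.
t_prop = 1480000/300000000 = 0.00493333 s; RTT = 0.00986667 s.
Cycle = t_tx + RTT = 0.010295 s.
Utilization = t_tx / cycle = 0.000428285/0.010295 = 4.16 %.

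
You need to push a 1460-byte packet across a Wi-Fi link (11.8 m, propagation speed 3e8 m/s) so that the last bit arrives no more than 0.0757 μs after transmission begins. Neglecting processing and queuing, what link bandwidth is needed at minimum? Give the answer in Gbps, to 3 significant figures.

321 Gbps

L = 11680 bits.
Propagation delay = 11.8 / 300000000 = 0.0393333 μs.
Transmission budget = 0.0757 − 0.0393333 = 0.0363667 μs.
R ≥ L / t_tx = 11680 bits / 3.63667e-08 s = 321 Gbps.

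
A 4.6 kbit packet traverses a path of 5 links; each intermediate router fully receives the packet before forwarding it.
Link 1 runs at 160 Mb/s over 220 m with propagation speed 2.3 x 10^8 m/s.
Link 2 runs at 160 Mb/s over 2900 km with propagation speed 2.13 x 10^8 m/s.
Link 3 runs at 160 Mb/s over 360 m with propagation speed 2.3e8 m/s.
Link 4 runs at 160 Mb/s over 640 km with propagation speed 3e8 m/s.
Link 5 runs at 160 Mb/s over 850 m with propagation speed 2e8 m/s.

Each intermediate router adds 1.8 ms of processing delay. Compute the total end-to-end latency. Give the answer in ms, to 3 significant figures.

23.1 ms

L = 4600 bits.
Transmission delay per hop = L/R = 4600/160000000 = 0.02875 ms; 5 hops → 0.14375 ms.
Propagation delays (d/s per hop): 0.000956522, 13.615, 0.00156522, 2.13333, 0.00425 ms; sum = 15.7551 ms.
Processing at 4 router(s): 4 × 1.8 ms = 7.2 ms.
End-to-end = 23.1 ms.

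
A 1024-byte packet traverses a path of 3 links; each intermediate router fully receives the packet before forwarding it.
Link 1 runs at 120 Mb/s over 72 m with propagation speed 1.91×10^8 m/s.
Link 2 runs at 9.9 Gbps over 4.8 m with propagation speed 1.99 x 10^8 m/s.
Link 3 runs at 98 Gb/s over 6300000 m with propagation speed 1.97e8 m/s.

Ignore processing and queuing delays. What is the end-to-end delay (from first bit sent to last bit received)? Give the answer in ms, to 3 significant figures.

32.0 ms

L = 1024 × 8 = 8192 bits.
Transmission delays (L/R per hop): 0.0682667, 0.000827475, 8.35918e-05 ms; sum = 0.0691777 ms.
Propagation delays (d/s per hop): 0.000376963, 2.41206e-05, 31.9797 ms; sum = 31.9801 ms.
End-to-end = 32.0 ms.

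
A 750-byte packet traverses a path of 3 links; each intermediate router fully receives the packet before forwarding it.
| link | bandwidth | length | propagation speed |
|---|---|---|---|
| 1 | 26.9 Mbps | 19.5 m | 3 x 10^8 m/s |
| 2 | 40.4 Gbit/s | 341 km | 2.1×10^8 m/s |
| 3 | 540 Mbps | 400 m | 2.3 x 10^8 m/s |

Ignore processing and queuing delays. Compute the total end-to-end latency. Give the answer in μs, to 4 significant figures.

L = 750 × 8 = 6000 bits.
Transmission delays (L/R per hop): 223.048, 0.148515, 11.1111 μs; sum = 234.308 μs.
Propagation delays (d/s per hop): 0.065, 1623.81, 1.73913 μs; sum = 1625.61 μs.
End-to-end = 1860 μs.

1860 μs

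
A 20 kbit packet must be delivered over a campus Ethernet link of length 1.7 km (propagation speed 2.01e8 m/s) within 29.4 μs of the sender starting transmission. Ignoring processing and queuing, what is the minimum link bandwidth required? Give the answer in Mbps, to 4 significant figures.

955.0 Mbps

Propagation delay = 1700 / 2.01e+08 = 8.45771 μs.
Transmission budget = 29.4 − 8.45771 = 20.9423 μs.
R ≥ L / t_tx = 20000 bits / 2.09423e-05 s = 955.0 Mbps.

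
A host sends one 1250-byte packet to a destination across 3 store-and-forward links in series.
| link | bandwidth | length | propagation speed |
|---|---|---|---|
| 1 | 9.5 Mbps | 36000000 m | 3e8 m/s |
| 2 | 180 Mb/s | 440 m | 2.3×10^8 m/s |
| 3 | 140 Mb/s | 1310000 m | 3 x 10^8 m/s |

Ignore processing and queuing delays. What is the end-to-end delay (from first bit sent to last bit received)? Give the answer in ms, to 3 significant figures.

126 ms

L = 1250 × 8 = 10000 bits.
Transmission delays (L/R per hop): 1.05263, 0.0555556, 0.0714286 ms; sum = 1.17962 ms.
Propagation delays (d/s per hop): 120, 0.00191304, 4.36667 ms; sum = 124.369 ms.
End-to-end = 126 ms.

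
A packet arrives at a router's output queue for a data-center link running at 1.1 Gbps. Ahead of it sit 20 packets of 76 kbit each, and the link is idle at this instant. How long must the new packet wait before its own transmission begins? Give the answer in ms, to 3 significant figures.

1.38 ms

Each queued packet: L/R = 76000/1100000000 = 0.0690909 ms.
20 queued → 1.38182 ms.
Queuing delay = 1.38 ms.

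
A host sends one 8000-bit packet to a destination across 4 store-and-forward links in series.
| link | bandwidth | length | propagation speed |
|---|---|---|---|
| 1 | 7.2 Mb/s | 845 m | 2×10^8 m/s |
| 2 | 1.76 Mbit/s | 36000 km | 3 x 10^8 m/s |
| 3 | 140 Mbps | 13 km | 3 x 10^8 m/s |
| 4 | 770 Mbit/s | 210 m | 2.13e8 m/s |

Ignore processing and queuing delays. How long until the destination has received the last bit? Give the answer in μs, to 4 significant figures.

125800 μs

Transmission delays (L/R per hop): 1111.11, 4545.45, 57.1429, 10.3896 μs; sum = 5724.1 μs.
Propagation delays (d/s per hop): 4.225, 120000, 43.3333, 0.985915 μs; sum = 120049 μs.
End-to-end = 125800 μs.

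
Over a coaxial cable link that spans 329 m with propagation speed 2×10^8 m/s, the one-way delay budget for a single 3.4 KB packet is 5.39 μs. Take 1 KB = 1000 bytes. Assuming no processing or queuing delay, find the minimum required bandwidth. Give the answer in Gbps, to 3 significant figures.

7.26 Gbps

L = 27200 bits.
Propagation delay = 329 / 200000000 = 1.645 μs.
Transmission budget = 5.39 − 1.645 = 3.745 μs.
R ≥ L / t_tx = 27200 bits / 3.745e-06 s = 7.26 Gbps.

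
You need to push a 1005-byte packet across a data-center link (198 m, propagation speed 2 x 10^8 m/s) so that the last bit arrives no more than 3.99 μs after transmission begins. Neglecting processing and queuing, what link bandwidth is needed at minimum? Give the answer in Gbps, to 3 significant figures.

L = 8040 bits.
Propagation delay = 198 / 200000000 = 0.99 μs.
Transmission budget = 3.99 − 0.99 = 3 μs.
R ≥ L / t_tx = 8040 bits / 3e-06 s = 2.68 Gbps.

2.68 Gbps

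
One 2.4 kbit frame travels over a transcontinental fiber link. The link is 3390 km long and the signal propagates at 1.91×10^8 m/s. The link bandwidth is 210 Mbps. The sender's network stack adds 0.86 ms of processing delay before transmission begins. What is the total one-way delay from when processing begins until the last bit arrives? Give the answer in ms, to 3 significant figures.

L = 2400 bits.
Transmission delay = L/R = 2400 / 210000000 = 0.0114286 ms.
Propagation delay = d/s = 3390000 m / 191000000 m/s = 17.7487 ms.
Plus processing delay 0.86 ms = 0.86 ms.
Total = 18.6 ms.

18.6 ms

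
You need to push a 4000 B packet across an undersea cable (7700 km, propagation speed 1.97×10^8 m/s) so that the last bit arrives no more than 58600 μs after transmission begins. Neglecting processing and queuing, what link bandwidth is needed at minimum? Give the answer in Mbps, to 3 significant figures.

1.64 Mbps

L = 32000 bits.
Propagation delay = 7700000 / 197000000 = 39086.3 μs.
Transmission budget = 58600 − 39086.3 = 19513.7 μs.
R ≥ L / t_tx = 32000 bits / 0.0195137 s = 1.64 Mbps.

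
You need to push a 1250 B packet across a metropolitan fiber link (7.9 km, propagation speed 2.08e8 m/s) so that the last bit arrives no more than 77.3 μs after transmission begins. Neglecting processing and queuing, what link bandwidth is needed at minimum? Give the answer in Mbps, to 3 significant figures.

L = 10000 bits.
Propagation delay = 7900 / 208000000 = 37.9808 μs.
Transmission budget = 77.3 − 37.9808 = 39.3192 μs.
R ≥ L / t_tx = 10000 bits / 3.93192e-05 s = 254 Mbps.

254 Mbps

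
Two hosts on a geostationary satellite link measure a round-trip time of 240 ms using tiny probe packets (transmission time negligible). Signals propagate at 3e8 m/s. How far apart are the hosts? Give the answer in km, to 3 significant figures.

36000 km

One-way propagation = RTT/2 = 120 ms.
d = s × t = 300000000 × 0.12 = 36000 km.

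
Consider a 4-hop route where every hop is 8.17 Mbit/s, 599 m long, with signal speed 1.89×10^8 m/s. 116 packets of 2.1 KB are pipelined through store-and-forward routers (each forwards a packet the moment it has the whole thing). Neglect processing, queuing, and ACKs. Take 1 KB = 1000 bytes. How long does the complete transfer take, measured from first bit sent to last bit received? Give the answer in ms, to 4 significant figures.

Per-hop transmission t_tx = L/R = 16800/8170000 = 2.0563 ms.
Per-hop propagation t_prop = 599/189000000 = 0.00316931 ms.
Pipeline fill: first packet needs 4·t_tx to clear all hops; remaining 115 packets each add one t_tx.
Total = (4+116-1)·t_tx + 4·t_prop = 119·2.0563 + 4·0.00316931 = 244.7 ms.

244.7 ms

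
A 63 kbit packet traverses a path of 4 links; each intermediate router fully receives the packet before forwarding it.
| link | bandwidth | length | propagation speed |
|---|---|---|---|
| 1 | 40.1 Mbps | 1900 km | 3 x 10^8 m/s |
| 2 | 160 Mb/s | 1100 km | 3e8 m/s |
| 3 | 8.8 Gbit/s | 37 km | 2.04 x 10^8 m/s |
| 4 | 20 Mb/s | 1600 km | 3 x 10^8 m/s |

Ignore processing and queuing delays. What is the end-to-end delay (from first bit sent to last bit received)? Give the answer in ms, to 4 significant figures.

L = 63000 bits.
Transmission delays (L/R per hop): 1.57107, 0.39375, 0.00715909, 3.15 ms; sum = 5.12198 ms.
Propagation delays (d/s per hop): 6.33333, 3.66667, 0.181373, 5.33333 ms; sum = 15.5147 ms.
End-to-end = 20.64 ms.

20.64 ms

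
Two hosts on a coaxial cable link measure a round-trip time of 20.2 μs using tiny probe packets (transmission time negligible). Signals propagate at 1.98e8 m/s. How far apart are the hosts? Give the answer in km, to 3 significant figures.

One-way propagation = RTT/2 = 10.1 μs.
d = s × t = 198000000 × 1.01e-05 = 2.00 km.

2.00 km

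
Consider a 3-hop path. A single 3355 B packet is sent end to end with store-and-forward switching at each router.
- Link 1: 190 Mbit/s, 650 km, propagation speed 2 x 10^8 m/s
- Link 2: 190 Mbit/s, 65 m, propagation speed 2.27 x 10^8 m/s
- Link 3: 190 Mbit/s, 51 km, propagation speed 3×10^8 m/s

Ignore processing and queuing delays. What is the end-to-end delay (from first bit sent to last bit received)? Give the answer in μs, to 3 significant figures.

3840 μs

L = 3355 × 8 = 26840 bits.
Transmission delay per hop = L/R = 26840/190000000 = 141.263 μs; 3 hops → 423.789 μs.
Propagation delays (d/s per hop): 3250, 0.286344, 170 μs; sum = 3420.29 μs.
End-to-end = 3840 μs.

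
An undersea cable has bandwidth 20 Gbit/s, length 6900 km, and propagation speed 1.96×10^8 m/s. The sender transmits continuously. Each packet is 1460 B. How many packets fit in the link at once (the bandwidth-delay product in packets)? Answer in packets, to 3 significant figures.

60300 packets

Propagation delay = 6900000 / 196000000 = 0.0352041 s.
BDP = R × t_prop = 20000000000 × 0.0352041 = 704082000 bits.
In packets of 11680 bits: 60300 packets.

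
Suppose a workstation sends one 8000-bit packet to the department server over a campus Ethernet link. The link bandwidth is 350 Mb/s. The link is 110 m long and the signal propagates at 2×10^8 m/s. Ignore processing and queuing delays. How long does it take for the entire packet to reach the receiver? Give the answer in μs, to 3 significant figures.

Transmission delay = L/R = 8000 / 350000000 = 22.8571 μs.
Propagation delay = d/s = 110 m / 200000000 m/s = 0.55 μs.
Total = 23.4 μs.

23.4 μs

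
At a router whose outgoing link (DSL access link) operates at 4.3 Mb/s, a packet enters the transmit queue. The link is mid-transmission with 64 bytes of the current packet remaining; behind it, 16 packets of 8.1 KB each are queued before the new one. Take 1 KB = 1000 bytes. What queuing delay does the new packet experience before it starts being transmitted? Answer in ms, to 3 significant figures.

241 ms

Each queued packet: L/R = 64800/4300000 = 15.0698 ms.
16 queued → 241.116 ms.
Plus remaining 512 bits of current packet: 0.11907 ms.
Queuing delay = 241 ms.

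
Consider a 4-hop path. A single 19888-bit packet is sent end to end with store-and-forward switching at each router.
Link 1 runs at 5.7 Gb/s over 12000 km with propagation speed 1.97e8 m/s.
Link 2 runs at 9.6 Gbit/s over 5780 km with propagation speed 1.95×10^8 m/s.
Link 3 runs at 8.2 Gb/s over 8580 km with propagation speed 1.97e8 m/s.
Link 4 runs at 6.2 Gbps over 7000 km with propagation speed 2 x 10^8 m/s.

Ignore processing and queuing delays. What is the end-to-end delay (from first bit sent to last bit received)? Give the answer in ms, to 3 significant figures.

169 ms

Transmission delays (L/R per hop): 0.00348912, 0.00207167, 0.00242537, 0.00320774 ms; sum = 0.0111939 ms.
Propagation delays (d/s per hop): 60.9137, 29.641, 43.5533, 35 ms; sum = 169.108 ms.
End-to-end = 169 ms.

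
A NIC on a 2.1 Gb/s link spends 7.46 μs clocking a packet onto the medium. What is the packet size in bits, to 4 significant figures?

15670 bits

L = R × t_tx = 2100000000 b/s × 7.46e-06 s = 15666 bits.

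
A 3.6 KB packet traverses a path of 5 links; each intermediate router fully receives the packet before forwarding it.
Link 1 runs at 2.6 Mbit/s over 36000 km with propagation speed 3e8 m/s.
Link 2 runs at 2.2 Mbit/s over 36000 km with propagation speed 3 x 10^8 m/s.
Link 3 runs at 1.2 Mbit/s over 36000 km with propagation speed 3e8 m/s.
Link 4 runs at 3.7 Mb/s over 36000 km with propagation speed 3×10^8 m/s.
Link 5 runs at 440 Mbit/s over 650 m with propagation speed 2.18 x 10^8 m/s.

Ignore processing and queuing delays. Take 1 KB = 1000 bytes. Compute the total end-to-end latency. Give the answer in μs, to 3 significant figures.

536000 μs

L = 28800 bits.
Transmission delays (L/R per hop): 11076.9, 13090.9, 24000, 7783.78, 65.4545 μs; sum = 56017.1 μs.
Propagation delays (d/s per hop): 120000, 120000, 120000, 120000, 2.98165 μs; sum = 480003 μs.
End-to-end = 536000 μs.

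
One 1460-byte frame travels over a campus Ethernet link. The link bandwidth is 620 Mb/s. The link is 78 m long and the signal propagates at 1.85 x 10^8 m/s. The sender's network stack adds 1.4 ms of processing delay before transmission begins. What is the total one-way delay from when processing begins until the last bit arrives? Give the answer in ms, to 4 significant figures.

1.419 ms

L = 1460 × 8 = 11680 bits.
Transmission delay = L/R = 11680 / 620000000 = 0.0188387 ms.
Propagation delay = d/s = 78 m / 185000000 m/s = 0.000421622 ms.
Plus processing delay 1.4 ms = 1.4 ms.
Total = 1.419 ms.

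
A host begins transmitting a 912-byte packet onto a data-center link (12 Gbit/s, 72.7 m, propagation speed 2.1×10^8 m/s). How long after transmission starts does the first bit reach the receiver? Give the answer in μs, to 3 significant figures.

0.346 μs

First bit experiences only propagation delay: d/s = 72.7/210000000 = 0.346 μs.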